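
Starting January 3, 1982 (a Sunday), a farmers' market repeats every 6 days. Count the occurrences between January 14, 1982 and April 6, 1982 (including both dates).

Occurrences land 6·i days after January 3, 1982 for i = 0, 1, 2, …
January 14, 1982 is 11 days after the start; 11 ÷ 6 = 1 remainder 5; since the remainder is 5, round up to i = 2. First occurrence in the window: #3 on January 15, 1982 (2×6 = 12 days in).
April 6, 1982 is 93 days after the start; 93 ÷ 6 = 15 remainder 3. Last occurrence in the window: #16 on April 3, 1982.
Occurrences #3 through #16: 14 in total.

14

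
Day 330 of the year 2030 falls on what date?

Jan has 31 days (330 − 31 = 299 remain).
Feb has 28 days (299 − 28 = 271 remain).
Mar has 31 days (271 − 31 = 240 remain).
Apr has 30 days (240 − 30 = 210 remain).
May has 31 days (210 − 31 = 179 remain).
Jun has 30 days (179 − 30 = 149 remain).
Jul has 31 days (149 − 31 = 118 remain).
Aug has 31 days (118 − 31 = 87 remain).
Sep has 30 days (87 − 30 = 57 remain).
Oct has 31 days (57 − 31 = 26 remain).
26 into Nov → Nov 26.

Nov 26, 2030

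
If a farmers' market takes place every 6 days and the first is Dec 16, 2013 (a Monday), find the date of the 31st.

The 31st occurrence is 30 intervals after the first: 30 × 6 = 180 days after Dec 16, 2013.
Dec has 31 days — 15 days to the end of Dec leaves 165.
Jan has 31 days (134 left).
Feb has 28 days (106 left).
Mar has 31 days (75 left).
Apr has 30 days (45 left).
May has 31 days (14 left).
14 days into Jun → Jun 14, 2014.

Jun 14, 2014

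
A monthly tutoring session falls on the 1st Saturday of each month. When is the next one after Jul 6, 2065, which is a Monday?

Aug 1, 2065

Jul 2065 starts on a Wednesday, so its 1st Saturday is Jul 4, 2065 (3 days in).
That is not after Jul 6, 2065, so look at Aug 2065.
Aug 2065 starts on a Saturday, so its 1st Saturday is Aug 1, 2065.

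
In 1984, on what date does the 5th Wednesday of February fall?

February 29, 1984

February 1984 begins on a Wednesday, so the first Wednesday is February 1.
The 5th Wednesday is 4 weeks later: 1 + 28 = 29.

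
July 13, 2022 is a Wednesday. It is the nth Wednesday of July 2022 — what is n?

2nd

Day 13 falls in week ⌈13/7⌉ of the month.
Days 1–7 hold the 1st Wednesday, 8–14 the 2nd, 15–21 the 3rd, 22–28 the 4th, 29–31 the 5th.
13 is in the range for the 2nd.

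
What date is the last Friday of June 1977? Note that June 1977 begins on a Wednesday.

June 1977 begins on a Wednesday, so the first Friday is June 3 (2 days later).
June 1977 has 30 days. Adding weeks: 3, 10, 17, 24 — the last one ≤ 30 is the 24th.

June 24, 1977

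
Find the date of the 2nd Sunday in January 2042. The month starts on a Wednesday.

January 2042 begins on a Wednesday, so the first Sunday is January 5 (4 days later).
The 2nd Sunday is 1 weeks later: 5 + 7 = 12.

12 January 2042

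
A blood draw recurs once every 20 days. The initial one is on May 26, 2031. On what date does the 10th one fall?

Nov 22, 2031

The 10th occurrence is 9 intervals after the first: 9 × 20 = 180 days after May 26, 2031.
May has 31 days — 5 days to the end of May leaves 175.
Jun has 30 days (145 left).
Jul has 31 days (114 left).
Aug has 31 days (83 left).
Sep has 30 days (53 left).
Oct has 31 days (22 left).
22 days into Nov → Nov 22, 2031.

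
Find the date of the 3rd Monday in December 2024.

December 2024 begins on a Sunday, so the first Monday is December 2 (1 day later).
The 3rd Monday is 2 weeks later: 2 + 14 = 16.

December 16, 2024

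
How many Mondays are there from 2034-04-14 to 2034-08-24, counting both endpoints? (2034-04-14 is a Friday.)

19

2034-04-14 is a Friday; the first Monday on or after it is 2034-04-17 (3 days later).
From 2034-04-17 to 2034-08-24: 13 + 31 + 30 + 31 + 24 = 129 days (rest of April, May, June, July, August).
129 ÷ 7 = 18 full weeks with remainder 3, so 18 more Mondays after the first → 19.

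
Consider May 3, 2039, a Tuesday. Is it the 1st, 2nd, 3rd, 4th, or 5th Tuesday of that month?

Day 3 falls in week ⌈3/7⌉ of the month.
Days 1–7 hold the 1st Tuesday, 8–14 the 2nd, 15–21 the 3rd, 22–28 the 4th, 29–31 the 5th.
3 is in the range for the 1st.

1st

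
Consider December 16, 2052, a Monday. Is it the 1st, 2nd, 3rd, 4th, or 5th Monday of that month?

3rd

Day 16 falls in week ⌈16/7⌉ of the month.
Days 1–7 hold the 1st Monday, 8–14 the 2nd, 15–21 the 3rd, 22–28 the 4th, 29–31 the 5th.
16 is in the range for the 3rd.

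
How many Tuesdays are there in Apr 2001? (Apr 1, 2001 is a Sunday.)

Apr 1, 2001 is a Sunday; the first Tuesday on or after it is Apr 3, 2001 (2 days later).
From Apr 3, 2001 to Apr 30, 2001 is 30 − 3 = 27 days.
27 ÷ 7 = 3 full weeks with remainder 6, so 3 more Tuesdays after the first → 4.

4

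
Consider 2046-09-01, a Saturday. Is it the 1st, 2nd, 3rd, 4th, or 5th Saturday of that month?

1st

Day 1 falls in week ⌈1/7⌉ of the month.
Days 1–7 hold the 1st Saturday, 8–14 the 2nd, 15–21 the 3rd, 22–28 the 4th, 29–31 the 5th.
1 is in the range for the 1st.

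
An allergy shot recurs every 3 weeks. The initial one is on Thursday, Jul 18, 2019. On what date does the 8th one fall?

Dec 12, 2019

The 8th occurrence is 7 intervals after the first: 7 × 21 = 147 days after Jul 18, 2019.
Jul has 31 days — 13 days to the end of Jul leaves 134.
Aug has 31 days (103 left).
Sep has 30 days (73 left).
Oct has 31 days (42 left).
Nov has 30 days (12 left).
12 days into Dec → Dec 12, 2019.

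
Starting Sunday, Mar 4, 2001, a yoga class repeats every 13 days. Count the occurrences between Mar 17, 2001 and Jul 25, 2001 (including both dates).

11

Occurrences land 13·i days after Mar 4, 2001 for i = 0, 1, 2, …
Mar 17, 2001 is 13 days after the start; 13 ÷ 13 = 1 remainder 0. First occurrence in the window: #2 on Mar 17, 2001 (1×13 = 13 days in).
Jul 25, 2001 is 143 days after the start; 143 ÷ 13 = 11 remainder 0. Last occurrence in the window: #12 on Jul 25, 2001.
Occurrences #2 through #12: 11 in total.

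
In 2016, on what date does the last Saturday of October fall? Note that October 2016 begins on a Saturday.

October 29, 2016

October 2016 begins on a Saturday, so the first Saturday is October 1.
October 2016 has 31 days. Adding weeks: 1, 8, 15, 22, 29 — the last one ≤ 31 is the 29th.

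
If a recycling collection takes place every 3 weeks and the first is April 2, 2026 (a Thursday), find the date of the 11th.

The 11th occurrence is 10 intervals after the first: 10 × 21 = 210 days after April 2, 2026.
April has 30 days — 28 days to the end of April leaves 182.
May has 31 days (151 left).
June has 30 days (121 left).
July has 31 days (90 left).
August has 31 days (59 left).
September has 30 days (29 left).
29 days into October → October 29, 2026.

October 29, 2026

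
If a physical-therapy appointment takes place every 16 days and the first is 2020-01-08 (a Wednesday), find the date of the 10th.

The 10th occurrence is 9 intervals after the first: 9 × 16 = 144 days after 2020-01-08.
January has 31 days — 23 days to the end of January leaves 121.
February has 29 days (92 left).
March has 31 days (61 left).
April has 30 days (31 left).
31 days into May → 2020-05-31.

2020-05-31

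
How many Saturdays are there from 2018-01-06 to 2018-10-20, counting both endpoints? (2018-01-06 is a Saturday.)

2018-01-06 is a Saturday; the first Saturday on or after it is 2018-01-06.
From 2018-01-06 to 2018-10-20: 25 + 28 + 31 + 30 + 31 + 30 + 31 + 31 + 30 + 20 = 287 days (rest of January, February, March, April, May, June, July, August, September, October).
287 ÷ 7 = 41 full weeks with remainder 0, so 41 more Saturdays after the first → 42.

42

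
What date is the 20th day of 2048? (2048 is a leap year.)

2048-01-20

20 into January → January 20.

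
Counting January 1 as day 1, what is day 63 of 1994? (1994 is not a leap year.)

March 4, 1994

January has 31 days (63 − 31 = 32 remain).
February has 28 days (32 − 28 = 4 remain).
4 into March → March 4.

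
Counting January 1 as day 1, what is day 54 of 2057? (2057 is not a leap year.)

Feb 23, 2057

Jan has 31 days (54 − 31 = 23 remain).
23 into Feb → Feb 23.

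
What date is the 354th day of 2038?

Jan has 31 days (354 − 31 = 323 remain).
Feb has 28 days (323 − 28 = 295 remain).
Mar has 31 days (295 − 31 = 264 remain).
Apr has 30 days (264 − 30 = 234 remain).
May has 31 days (234 − 31 = 203 remain).
Jun has 30 days (203 − 30 = 173 remain).
Jul has 31 days (173 − 31 = 142 remain).
Aug has 31 days (142 − 31 = 111 remain).
Sep has 30 days (111 − 30 = 81 remain).
Oct has 31 days (81 − 31 = 50 remain).
Nov has 30 days (50 − 30 = 20 remain).
20 into Dec → Dec 20.

Dec 20, 2038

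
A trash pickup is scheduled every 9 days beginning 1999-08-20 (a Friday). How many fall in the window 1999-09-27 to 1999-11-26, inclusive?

6

Occurrences land 9·i days after 1999-08-20 for i = 0, 1, 2, …
1999-09-27 is 38 days after the start; 38 ÷ 9 = 4 remainder 2; since the remainder is 2, round up to i = 5. First occurrence in the window: #6 on 1999-10-04 (5×9 = 45 days in).
1999-11-26 is 98 days after the start; 98 ÷ 9 = 10 remainder 8. Last occurrence in the window: #11 on 1999-11-18.
Occurrences #6 through #11: 6 in total.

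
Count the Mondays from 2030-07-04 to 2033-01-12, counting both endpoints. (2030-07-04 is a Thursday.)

132

2030-07-04 is a Thursday; the first Monday on or after it is 2030-07-08 (4 days later).
From 2030-07-08 to 2033-01-12: 176 + 365 + 366 + 12 = 919 days (rest of 2030, 2031, 2032, to 2033-01-12 in 2033).
919 ÷ 7 = 131 full weeks with remainder 2, so 131 more Mondays after the first → 132.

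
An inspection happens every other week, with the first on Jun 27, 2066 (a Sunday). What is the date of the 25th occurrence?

May 29, 2067

The 25th occurrence is 24 intervals after the first: 24 × 14 = 336 days after Jun 27, 2066.
Jun has 30 days — 3 days to the end of Jun leaves 333.
Jul has 31 days (302 left).
Aug has 31 days (271 left).
Sep has 30 days (241 left).
Oct has 31 days (210 left).
Nov has 30 days (180 left).
Dec has 31 days (149 left).
Jan has 31 days (118 left).
Feb has 28 days (90 left).
Mar has 31 days (59 left).
Apr has 30 days (29 left).
29 days into May → May 29, 2067.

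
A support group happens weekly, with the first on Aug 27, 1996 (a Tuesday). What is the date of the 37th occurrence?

The 37th occurrence is 36 intervals after the first: 36 × 7 = 252 days after Aug 27, 1996.
Aug has 31 days — 4 days to the end of Aug leaves 248.
Sep has 30 days (218 left).
Oct has 31 days (187 left).
Nov has 30 days (157 left).
Dec has 31 days (126 left).
Jan has 31 days (95 left).
Feb has 28 days (67 left).
Mar has 31 days (36 left).
Apr has 30 days (6 left).
6 days into May → May 6, 1997.

May 6, 1997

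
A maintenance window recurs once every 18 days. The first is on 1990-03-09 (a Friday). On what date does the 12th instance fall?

1990-09-23

The 12th occurrence is 11 intervals after the first: 11 × 18 = 198 days after 1990-03-09.
March has 31 days — 22 days to the end of March leaves 176.
April has 30 days (146 left).
May has 31 days (115 left).
June has 30 days (85 left).
July has 31 days (54 left).
August has 31 days (23 left).
23 days into September → 1990-09-23.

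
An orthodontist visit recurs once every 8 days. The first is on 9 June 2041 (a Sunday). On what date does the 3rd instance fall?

The 3rd occurrence is 2 intervals after the first: 2 × 8 = 16 days after 9 June 2041.
16 days later is 25 June 2041.

25 June 2041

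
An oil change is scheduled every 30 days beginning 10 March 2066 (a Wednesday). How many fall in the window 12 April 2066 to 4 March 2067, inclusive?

10

Occurrences land 30·i days after 10 March 2066 for i = 0, 1, 2, …
12 April 2066 is 33 days after the start; 33 ÷ 30 = 1 remainder 3; since the remainder is 3, round up to i = 2. First occurrence in the window: #3 on 9 May 2066 (2×30 = 60 days in).
4 March 2067 is 359 days after the start; 359 ÷ 30 = 11 remainder 29. Last occurrence in the window: #12 on 3 February 2067.
Occurrences #3 through #12: 10 in total.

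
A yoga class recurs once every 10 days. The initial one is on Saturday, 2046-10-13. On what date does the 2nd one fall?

The 2nd occurrence is 1 interval after the first: 1 × 10 = 10 days after 2046-10-13.
10 days later is 2046-10-23.

2046-10-23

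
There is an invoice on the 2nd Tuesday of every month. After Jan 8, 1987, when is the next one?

Jan 13, 1987

Jan 1987 starts on a Thursday; its first Tuesday is the 6th, so the 2nd Tuesday is the 13th — Jan 13, 1987.
Jan 13, 1987 is after Jan 8, 1987, so that is the next one.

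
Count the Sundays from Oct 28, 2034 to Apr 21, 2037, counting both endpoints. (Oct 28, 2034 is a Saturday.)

Oct 28, 2034 is a Saturday; the first Sunday on or after it is Oct 29, 2034 (1 day later).
From Oct 29, 2034 to Apr 21, 2037: 63 + 365 + 366 + 111 = 905 days (rest of 2034, 2035, 2036, to Apr 21, 2037 in 2037).
905 ÷ 7 = 129 full weeks with remainder 2, so 129 more Sundays after the first → 130.

130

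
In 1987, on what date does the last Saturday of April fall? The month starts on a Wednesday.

25 April 1987

April 1987 begins on a Wednesday, so the first Saturday is April 4 (3 days later).
April 1987 has 30 days. Adding weeks: 4, 11, 18, 25 — the last one ≤ 30 is the 25th.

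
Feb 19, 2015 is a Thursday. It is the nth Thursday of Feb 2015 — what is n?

3rd

Day 19 falls in week ⌈19/7⌉ of the month.
Days 1–7 hold the 1st Thursday, 8–14 the 2nd, 15–21 the 3rd, 22–28 the 4th, 29–31 the 5th.
19 is in the range for the 3rd.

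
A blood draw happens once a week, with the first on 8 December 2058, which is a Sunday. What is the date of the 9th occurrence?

2 February 2059

The 9th occurrence is 8 intervals after the first: 8 × 7 = 56 days after 8 December 2058.
December has 31 days — 23 days to the end of December leaves 33.
January has 31 days (2 left).
2 days into February → 2 February 2059.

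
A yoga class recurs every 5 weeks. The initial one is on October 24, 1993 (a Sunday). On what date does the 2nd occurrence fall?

The 2nd occurrence is 1 interval after the first: 1 × 35 = 35 days after October 24, 1993.
October has 31 days — 7 days to the end of October leaves 28.
28 days into November → November 28, 1993.

November 28, 1993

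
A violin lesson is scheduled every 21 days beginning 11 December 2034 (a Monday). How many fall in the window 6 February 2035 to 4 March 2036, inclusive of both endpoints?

Occurrences land 21·i days after 11 December 2034 for i = 0, 1, 2, …
6 February 2035 is 57 days after the start; 57 ÷ 21 = 2 remainder 15; since the remainder is 15, round up to i = 3. First occurrence in the window: #4 on 12 February 2035 (3×21 = 63 days in).
4 March 2036 is 449 days after the start; 449 ÷ 21 = 21 remainder 8. Last occurrence in the window: #22 on 25 February 2036.
Occurrences #4 through #22: 19 in total.

19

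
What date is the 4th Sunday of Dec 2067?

Dec 25, 2067

Dec 2067 begins on a Thursday, so the first Sunday is Dec 4 (3 days later).
The 4th Sunday is 3 weeks later: 4 + 21 = 25.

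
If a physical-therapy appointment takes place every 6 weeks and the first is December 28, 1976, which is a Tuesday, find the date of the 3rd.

The 3rd occurrence is 2 intervals after the first: 2 × 42 = 84 days after December 28, 1976.
December has 31 days — 3 days to the end of December leaves 81.
January has 31 days (50 left).
February has 28 days (22 left).
22 days into March → March 22, 1977.

March 22, 1977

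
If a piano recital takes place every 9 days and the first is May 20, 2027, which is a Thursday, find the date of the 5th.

Jun 25, 2027

The 5th occurrence is 4 intervals after the first: 4 × 9 = 36 days after May 20, 2027.
May has 31 days — 11 days to the end of May leaves 25.
25 days into Jun → Jun 25, 2027.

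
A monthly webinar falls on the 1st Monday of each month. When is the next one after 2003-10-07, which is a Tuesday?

October 2003 starts on a Wednesday, so its 1st Monday is 2003-10-06 (5 days in).
That is not after 2003-10-07, so look at November 2003.
November 2003 starts on a Saturday, so its 1st Monday is 2003-11-03 (2 days in).

2003-11-03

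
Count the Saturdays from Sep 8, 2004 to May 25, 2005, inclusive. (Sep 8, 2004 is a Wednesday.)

37

Sep 8, 2004 is a Wednesday; the first Saturday on or after it is Sep 11, 2004 (3 days later).
From Sep 11, 2004 to May 25, 2005: 19 + 31 + 30 + 31 + 31 + 28 + 31 + 30 + 25 = 256 days (rest of Sep, Oct, Nov, Dec, Jan, Feb, Mar, Apr, May).
256 ÷ 7 = 36 full weeks with remainder 4, so 36 more Saturdays after the first → 37.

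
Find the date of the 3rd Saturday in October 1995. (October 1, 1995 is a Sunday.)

October 1995 begins on a Sunday, so the first Saturday is October 7 (6 days later).
The 3rd Saturday is 2 weeks later: 7 + 14 = 21.

21 October 1995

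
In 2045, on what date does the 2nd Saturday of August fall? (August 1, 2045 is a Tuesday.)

August 2045 begins on a Tuesday, so the first Saturday is August 5 (4 days later).
The 2nd Saturday is 1 weeks later: 5 + 7 = 12.

12 August 2045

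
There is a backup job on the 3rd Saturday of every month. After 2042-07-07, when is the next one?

July 2042 starts on a Tuesday; its first Saturday is the 5th, so the 3rd Saturday is the 19th — 2042-07-19.
2042-07-19 is after 2042-07-07, so that is the next one.

2042-07-19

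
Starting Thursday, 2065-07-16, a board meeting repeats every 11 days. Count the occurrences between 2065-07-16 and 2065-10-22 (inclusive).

Occurrences land 11·i days after 2065-07-16 for i = 0, 1, 2, …
The window opens on the start date, so the first occurrence inside is #1 on 2065-07-16.
2065-10-22 is 98 days after the start; 98 ÷ 11 = 8 remainder 10. Last occurrence in the window: #9 on 2065-10-12.
Occurrences #1 through #9: 9 in total.

9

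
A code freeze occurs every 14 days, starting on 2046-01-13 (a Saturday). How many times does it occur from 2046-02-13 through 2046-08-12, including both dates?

13

Occurrences land 14·i days after 2046-01-13 for i = 0, 1, 2, …
2046-02-13 is 31 days after the start; 31 ÷ 14 = 2 remainder 3; since the remainder is 3, round up to i = 3. First occurrence in the window: #4 on 2046-02-24 (3×14 = 42 days in).
2046-08-12 is 211 days after the start; 211 ÷ 14 = 15 remainder 1. Last occurrence in the window: #16 on 2046-08-11.
Occurrences #4 through #16: 13 in total.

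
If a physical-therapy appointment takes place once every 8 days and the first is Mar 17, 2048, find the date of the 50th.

The 50th occurrence is 49 intervals after the first: 49 × 8 = 392 days after Mar 17, 2048.
Mar has 31 days — 14 days to the end of Mar leaves 378.
Apr has 30 days (348 left).
May has 31 days (317 left).
Jun has 30 days (287 left).
Jul has 31 days (256 left).
Aug has 31 days (225 left).
Sep has 30 days (195 left).
Oct has 31 days (164 left).
Nov has 30 days (134 left).
Dec has 31 days (103 left).
Jan has 31 days (72 left).
Feb has 28 days (44 left).
Mar has 31 days (13 left).
13 days into Apr → Apr 13, 2049.

Apr 13, 2049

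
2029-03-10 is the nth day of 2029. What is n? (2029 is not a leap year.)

Days in months before March: 31 + 28 = 59.
Plus 10 days into March → day 69.

69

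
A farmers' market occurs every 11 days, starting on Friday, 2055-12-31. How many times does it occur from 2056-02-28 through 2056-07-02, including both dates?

Occurrences land 11·i days after 2055-12-31 for i = 0, 1, 2, …
2056-02-28 is 59 days after the start; 59 ÷ 11 = 5 remainder 4; since the remainder is 4, round up to i = 6. First occurrence in the window: #7 on 2056-03-06 (6×11 = 66 days in).
2056-07-02 is 184 days after the start; 184 ÷ 11 = 16 remainder 8. Last occurrence in the window: #17 on 2056-06-24.
Occurrences #7 through #17: 11 in total.

11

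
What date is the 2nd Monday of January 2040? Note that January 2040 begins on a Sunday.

January 9, 2040

January 2040 begins on a Sunday, so the first Monday is January 2 (1 day later).
The 2nd Monday is 1 weeks later: 2 + 7 = 9.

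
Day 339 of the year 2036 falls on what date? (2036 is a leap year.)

Jan has 31 days (339 − 31 = 308 remain).
Feb has 29 days (308 − 29 = 279 remain).
Mar has 31 days (279 − 31 = 248 remain).
Apr has 30 days (248 − 30 = 218 remain).
May has 31 days (218 − 31 = 187 remain).
Jun has 30 days (187 − 30 = 157 remain).
Jul has 31 days (157 − 31 = 126 remain).
Aug has 31 days (126 − 31 = 95 remain).
Sep has 30 days (95 − 30 = 65 remain).
Oct has 31 days (65 − 31 = 34 remain).
Nov has 30 days (34 − 30 = 4 remain).
4 into Dec → Dec 4.

Dec 4, 2036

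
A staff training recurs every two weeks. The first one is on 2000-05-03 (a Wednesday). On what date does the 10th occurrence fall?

2000-09-06

The 10th occurrence is 9 intervals after the first: 9 × 14 = 126 days after 2000-05-03.
May has 31 days — 28 days to the end of May leaves 98.
June has 30 days (68 left).
July has 31 days (37 left).
August has 31 days (6 left).
6 days into September → 2000-09-06.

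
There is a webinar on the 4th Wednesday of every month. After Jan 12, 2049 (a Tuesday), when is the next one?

Jan 27, 2049

Jan 2049 starts on a Friday; its first Wednesday is the 6th, so the 4th Wednesday is the 27th — Jan 27, 2049.
Jan 27, 2049 is after Jan 12, 2049, so that is the next one.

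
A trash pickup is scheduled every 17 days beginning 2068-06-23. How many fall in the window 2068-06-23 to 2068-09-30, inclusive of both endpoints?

6

Occurrences land 17·i days after 2068-06-23 for i = 0, 1, 2, …
The window opens on the start date, so the first occurrence inside is #1 on 2068-06-23.
2068-09-30 is 99 days after the start; 99 ÷ 17 = 5 remainder 14. Last occurrence in the window: #6 on 2068-09-16.
Occurrences #1 through #6: 6 in total.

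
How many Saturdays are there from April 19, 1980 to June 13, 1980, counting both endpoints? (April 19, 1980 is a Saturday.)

April 19, 1980 is a Saturday; the first Saturday on or after it is April 19, 1980.
From April 19, 1980 to June 13, 1980: 11 + 31 + 13 = 55 days (rest of April, May, June).
55 ÷ 7 = 7 full weeks with remainder 6, so 7 more Saturdays after the first → 8.

8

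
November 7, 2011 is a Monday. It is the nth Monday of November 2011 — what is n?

1st

Day 7 falls in week ⌈7/7⌉ of the month.
Days 1–7 hold the 1st Monday, 8–14 the 2nd, 15–21 the 3rd, 22–28 the 4th, 29–31 the 5th.
7 is in the range for the 1st.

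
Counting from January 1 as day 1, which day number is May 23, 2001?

143

Days in months before May: 31 + 28 + 31 + 30 = 120.
Plus 23 days into May → day 143.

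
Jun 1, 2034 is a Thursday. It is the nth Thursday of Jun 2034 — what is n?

1st

Day 1 falls in week ⌈1/7⌉ of the month.
Days 1–7 hold the 1st Thursday, 8–14 the 2nd, 15–21 the 3rd, 22–28 the 4th, 29–31 the 5th.
1 is in the range for the 1st.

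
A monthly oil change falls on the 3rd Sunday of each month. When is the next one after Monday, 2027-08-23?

2027-09-19

August 2027 starts on a Sunday; its first Sunday is the 1st, so the 3rd Sunday is the 15th — 2027-08-15.
That is not after 2027-08-23, so look at September 2027.
September 2027 starts on a Wednesday; its first Sunday is the 5th, so the 3rd Sunday is the 19th — 2027-09-19.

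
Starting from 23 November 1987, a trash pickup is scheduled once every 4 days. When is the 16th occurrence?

22 January 1988

The 16th occurrence is 15 intervals after the first: 15 × 4 = 60 days after 23 November 1987.
November has 30 days — 7 days to the end of November leaves 53.
December has 31 days (22 left).
22 days into January → 22 January 1988.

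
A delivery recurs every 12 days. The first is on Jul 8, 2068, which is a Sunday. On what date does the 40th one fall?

Oct 19, 2069

The 40th occurrence is 39 intervals after the first: 39 × 12 = 468 days after Jul 8, 2068.
Jul has 31 days — 23 days to the end of Jul leaves 445.
From end of Jul to end of 2068 is 153 days (292 left).
Jan has 31 days (261 left).
Feb has 28 days (233 left).
Mar has 31 days (202 left).
Apr has 30 days (172 left).
May has 31 days (141 left).
Jun has 30 days (111 left).
Jul has 31 days (80 left).
Aug has 31 days (49 left).
Sep has 30 days (19 left).
19 days into Oct → Oct 19, 2069.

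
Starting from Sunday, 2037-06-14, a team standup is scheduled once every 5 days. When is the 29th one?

2037-11-01

The 29th occurrence is 28 intervals after the first: 28 × 5 = 140 days after 2037-06-14.
June has 30 days — 16 days to the end of June leaves 124.
July has 31 days (93 left).
August has 31 days (62 left).
September has 30 days (32 left).
October has 31 days (1 left).
1 day into November → 2037-11-01.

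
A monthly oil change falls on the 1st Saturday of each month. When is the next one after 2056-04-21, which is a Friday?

2056-05-06

April 2056 starts on a Saturday, so its 1st Saturday is 2056-04-01.
That is not after 2056-04-21, so look at May 2056.
May 2056 starts on a Monday, so its 1st Saturday is 2056-05-06 (5 days in).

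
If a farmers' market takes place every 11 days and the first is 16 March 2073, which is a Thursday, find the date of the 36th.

5 April 2074

The 36th occurrence is 35 intervals after the first: 35 × 11 = 385 days after 16 March 2073.
March has 31 days — 15 days to the end of March leaves 370.
April has 30 days (340 left).
May has 31 days (309 left).
June has 30 days (279 left).
July has 31 days (248 left).
August has 31 days (217 left).
September has 30 days (187 left).
October has 31 days (156 left).
November has 30 days (126 left).
December has 31 days (95 left).
January has 31 days (64 left).
February has 28 days (36 left).
March has 31 days (5 left).
5 days into April → 5 April 2074.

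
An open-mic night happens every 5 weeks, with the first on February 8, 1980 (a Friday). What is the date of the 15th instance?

June 12, 1981

The 15th occurrence is 14 intervals after the first: 14 × 35 = 490 days after February 8, 1980.
February has 29 days — 21 days to the end of February leaves 469.
From end of February to end of 1980 is 306 days (163 left).
January has 31 days (132 left).
February has 28 days (104 left).
March has 31 days (73 left).
April has 30 days (43 left).
May has 31 days (12 left).
12 days into June → June 12, 1981.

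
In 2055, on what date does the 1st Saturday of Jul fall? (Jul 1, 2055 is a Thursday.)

Jul 2055 begins on a Thursday, so the first Saturday is Jul 3 (2 days later).

Jul 3, 2055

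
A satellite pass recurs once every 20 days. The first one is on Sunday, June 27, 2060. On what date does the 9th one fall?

December 4, 2060

The 9th occurrence is 8 intervals after the first: 8 × 20 = 160 days after June 27, 2060.
June has 30 days — 3 days to the end of June leaves 157.
July has 31 days (126 left).
August has 31 days (95 left).
September has 30 days (65 left).
October has 31 days (34 left).
November has 30 days (4 left).
4 days into December → December 4, 2060.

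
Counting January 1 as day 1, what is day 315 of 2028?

January has 31 days (315 − 31 = 284 remain).
February has 29 days (284 − 29 = 255 remain).
March has 31 days (255 − 31 = 224 remain).
April has 30 days (224 − 30 = 194 remain).
May has 31 days (194 − 31 = 163 remain).
June has 30 days (163 − 30 = 133 remain).
July has 31 days (133 − 31 = 102 remain).
August has 31 days (102 − 31 = 71 remain).
September has 30 days (71 − 30 = 41 remain).
October has 31 days (41 − 31 = 10 remain).
10 into November → November 10.

November 10, 2028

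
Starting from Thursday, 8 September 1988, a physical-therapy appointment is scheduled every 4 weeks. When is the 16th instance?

2 November 1989

The 16th occurrence is 15 intervals after the first: 15 × 28 = 420 days after 8 September 1988.
September has 30 days — 22 days to the end of September leaves 398.
October has 31 days (367 left).
November has 30 days (337 left).
December has 31 days (306 left).
January has 31 days (275 left).
February has 28 days (247 left).
March has 31 days (216 left).
April has 30 days (186 left).
May has 31 days (155 left).
June has 30 days (125 left).
July has 31 days (94 left).
August has 31 days (63 left).
September has 30 days (33 left).
October has 31 days (2 left).
2 days into November → 2 November 1989.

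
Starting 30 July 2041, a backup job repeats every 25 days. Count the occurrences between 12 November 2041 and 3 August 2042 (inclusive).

Occurrences land 25·i days after 30 July 2041 for i = 0, 1, 2, …
12 November 2041 is 105 days after the start; 105 ÷ 25 = 4 remainder 5; since the remainder is 5, round up to i = 5. First occurrence in the window: #6 on 2 December 2041 (5×25 = 125 days in).
3 August 2042 is 369 days after the start; 369 ÷ 25 = 14 remainder 19. Last occurrence in the window: #15 on 15 July 2042.
Occurrences #6 through #15: 10 in total.

10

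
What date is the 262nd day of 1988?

Jan has 31 days (262 − 31 = 231 remain).
Feb has 29 days (231 − 29 = 202 remain).
Mar has 31 days (202 − 31 = 171 remain).
Apr has 30 days (171 − 30 = 141 remain).
May has 31 days (141 − 31 = 110 remain).
Jun has 30 days (110 − 30 = 80 remain).
Jul has 31 days (80 − 31 = 49 remain).
Aug has 31 days (49 − 31 = 18 remain).
18 into Sep → Sep 18.

Sep 18, 1988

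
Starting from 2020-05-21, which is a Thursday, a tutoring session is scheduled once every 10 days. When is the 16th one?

2020-10-18

The 16th occurrence is 15 intervals after the first: 15 × 10 = 150 days after 2020-05-21.
May has 31 days — 10 days to the end of May leaves 140.
June has 30 days (110 left).
July has 31 days (79 left).
August has 31 days (48 left).
September has 30 days (18 left).
18 days into October → 2020-10-18.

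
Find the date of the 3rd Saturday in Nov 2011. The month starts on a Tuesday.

Nov 19, 2011

Nov 2011 begins on a Tuesday, so the first Saturday is Nov 5 (4 days later).
The 3rd Saturday is 2 weeks later: 5 + 14 = 19.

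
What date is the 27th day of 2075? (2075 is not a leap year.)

2075-01-27

27 into January → January 27.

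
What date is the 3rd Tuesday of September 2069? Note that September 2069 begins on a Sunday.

September 2069 begins on a Sunday, so the first Tuesday is September 3 (2 days later).
The 3rd Tuesday is 2 weeks later: 3 + 14 = 17.

September 17, 2069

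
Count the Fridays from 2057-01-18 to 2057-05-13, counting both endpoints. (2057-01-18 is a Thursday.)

2057-01-18 is a Thursday; the first Friday on or after it is 2057-01-19 (1 day later).
From 2057-01-19 to 2057-05-13: 12 + 28 + 31 + 30 + 13 = 114 days (rest of January, February, March, April, May).
114 ÷ 7 = 16 full weeks with remainder 2, so 16 more Fridays after the first → 17.

17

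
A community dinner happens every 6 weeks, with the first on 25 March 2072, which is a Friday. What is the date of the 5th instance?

9 September 2072

The 5th occurrence is 4 intervals after the first: 4 × 42 = 168 days after 25 March 2072.
March has 31 days — 6 days to the end of March leaves 162.
April has 30 days (132 left).
May has 31 days (101 left).
June has 30 days (71 left).
July has 31 days (40 left).
August has 31 days (9 left).
9 days into September → 9 September 2072.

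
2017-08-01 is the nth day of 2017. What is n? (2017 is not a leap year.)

Days in months before August: 31 + 28 + 31 + 30 + 31 + 30 + 31 = 212.
Plus 1 day into August → day 213.

213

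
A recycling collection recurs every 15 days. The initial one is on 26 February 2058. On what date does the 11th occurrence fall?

26 July 2058

The 11th occurrence is 10 intervals after the first: 10 × 15 = 150 days after 26 February 2058.
February has 28 days — 2 days to the end of February leaves 148.
March has 31 days (117 left).
April has 30 days (87 left).
May has 31 days (56 left).
June has 30 days (26 left).
26 days into July → 26 July 2058.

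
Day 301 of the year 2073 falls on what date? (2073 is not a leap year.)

January has 31 days (301 − 31 = 270 remain).
February has 28 days (270 − 28 = 242 remain).
March has 31 days (242 − 31 = 211 remain).
April has 30 days (211 − 30 = 181 remain).
May has 31 days (181 − 31 = 150 remain).
June has 30 days (150 − 30 = 120 remain).
July has 31 days (120 − 31 = 89 remain).
August has 31 days (89 − 31 = 58 remain).
September has 30 days (58 − 30 = 28 remain).
28 into October → October 28.

2073-10-28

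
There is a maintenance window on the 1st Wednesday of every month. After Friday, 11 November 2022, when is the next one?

7 December 2022

November 2022 starts on a Tuesday, so its 1st Wednesday is 2 November 2022 (1 day in).
That is not after 11 November 2022, so look at December 2022.
December 2022 starts on a Thursday, so its 1st Wednesday is 7 December 2022 (6 days in).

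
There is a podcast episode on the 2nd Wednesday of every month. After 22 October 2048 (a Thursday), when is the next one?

October 2048 starts on a Thursday; its first Wednesday is the 7th, so the 2nd Wednesday is the 14th — 14 October 2048.
That is not after 22 October 2048, so look at November 2048.
November 2048 starts on a Sunday; its first Wednesday is the 4th, so the 2nd Wednesday is the 11th — 11 November 2048.

11 November 2048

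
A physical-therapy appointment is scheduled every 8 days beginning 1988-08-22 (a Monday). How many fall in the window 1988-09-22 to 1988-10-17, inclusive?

4

Occurrences land 8·i days after 1988-08-22 for i = 0, 1, 2, …
1988-09-22 is 31 days after the start; 31 ÷ 8 = 3 remainder 7; since the remainder is 7, round up to i = 4. First occurrence in the window: #5 on 1988-09-23 (4×8 = 32 days in).
1988-10-17 is 56 days after the start; 56 ÷ 8 = 7 remainder 0. Last occurrence in the window: #8 on 1988-10-17.
Occurrences #5 through #8: 4 in total.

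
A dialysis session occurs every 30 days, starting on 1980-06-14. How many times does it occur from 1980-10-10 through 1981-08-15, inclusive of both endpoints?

Occurrences land 30·i days after 1980-06-14 for i = 0, 1, 2, …
1980-10-10 is 118 days after the start; 118 ÷ 30 = 3 remainder 28; since the remainder is 28, round up to i = 4. First occurrence in the window: #5 on 1980-10-12 (4×30 = 120 days in).
1981-08-15 is 427 days after the start; 427 ÷ 30 = 14 remainder 7. Last occurrence in the window: #15 on 1981-08-08.
Occurrences #5 through #15: 11 in total.

11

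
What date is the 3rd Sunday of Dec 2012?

Dec 16, 2012

Dec 2012 begins on a Saturday, so the first Sunday is Dec 2 (1 day later).
The 3rd Sunday is 2 weeks later: 2 + 14 = 16.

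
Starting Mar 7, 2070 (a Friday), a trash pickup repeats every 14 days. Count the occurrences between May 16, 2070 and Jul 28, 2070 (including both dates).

6

Occurrences land 14·i days after Mar 7, 2070 for i = 0, 1, 2, …
May 16, 2070 is 70 days after the start; 70 ÷ 14 = 5 remainder 0. First occurrence in the window: #6 on May 16, 2070 (5×14 = 70 days in).
Jul 28, 2070 is 143 days after the start; 143 ÷ 14 = 10 remainder 3. Last occurrence in the window: #11 on Jul 25, 2070.
Occurrences #6 through #11: 6 in total.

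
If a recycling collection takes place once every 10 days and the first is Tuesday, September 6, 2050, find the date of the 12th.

The 12th occurrence is 11 intervals after the first: 11 × 10 = 110 days after September 6, 2050.
September has 30 days — 24 days to the end of September leaves 86.
October has 31 days (55 left).
November has 30 days (25 left).
25 days into December → December 25, 2050.

December 25, 2050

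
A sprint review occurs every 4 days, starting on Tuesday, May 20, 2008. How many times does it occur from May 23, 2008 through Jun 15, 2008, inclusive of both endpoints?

6

Occurrences land 4·i days after May 20, 2008 for i = 0, 1, 2, …
May 23, 2008 is 3 days after the start; 3 ÷ 4 = 0 remainder 3; since the remainder is 3, round up to i = 1. First occurrence in the window: #2 on May 24, 2008 (1×4 = 4 days in).
Jun 15, 2008 is 26 days after the start; 26 ÷ 4 = 6 remainder 2. Last occurrence in the window: #7 on Jun 13, 2008.
Occurrences #2 through #7: 6 in total.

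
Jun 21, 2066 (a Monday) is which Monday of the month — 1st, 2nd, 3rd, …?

3rd

Day 21 falls in week ⌈21/7⌉ of the month.
Days 1–7 hold the 1st Monday, 8–14 the 2nd, 15–21 the 3rd, 22–28 the 4th, 29–31 the 5th.
21 is in the range for the 3rd.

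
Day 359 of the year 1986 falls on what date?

25 December 1986

January has 31 days (359 − 31 = 328 remain).
February has 28 days (328 − 28 = 300 remain).
March has 31 days (300 − 31 = 269 remain).
April has 30 days (269 − 30 = 239 remain).
May has 31 days (239 − 31 = 208 remain).
June has 30 days (208 − 30 = 178 remain).
July has 31 days (178 − 31 = 147 remain).
August has 31 days (147 − 31 = 116 remain).
September has 30 days (116 − 30 = 86 remain).
October has 31 days (86 − 31 = 55 remain).
November has 30 days (55 − 30 = 25 remain).
25 into December → December 25.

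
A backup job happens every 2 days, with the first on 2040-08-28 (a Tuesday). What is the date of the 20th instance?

The 20th occurrence is 19 intervals after the first: 19 × 2 = 38 days after 2040-08-28.
August has 31 days — 3 days to the end of August leaves 35.
September has 30 days (5 left).
5 days into October → 2040-10-05.

2040-10-05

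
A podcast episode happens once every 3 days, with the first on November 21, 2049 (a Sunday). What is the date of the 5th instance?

December 3, 2049

The 5th occurrence is 4 intervals after the first: 4 × 3 = 12 days after November 21, 2049.
November has 30 days — 9 days to the end of November leaves 3.
3 days into December → December 3, 2049.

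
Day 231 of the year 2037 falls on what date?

2037-08-19

January has 31 days (231 − 31 = 200 remain).
February has 28 days (200 − 28 = 172 remain).
March has 31 days (172 − 31 = 141 remain).
April has 30 days (141 − 30 = 111 remain).
May has 31 days (111 − 31 = 80 remain).
June has 30 days (80 − 30 = 50 remain).
July has 31 days (50 − 31 = 19 remain).
19 into August → August 19.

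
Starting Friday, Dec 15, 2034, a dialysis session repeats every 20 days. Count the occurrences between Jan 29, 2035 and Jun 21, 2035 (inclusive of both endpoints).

7

Occurrences land 20·i days after Dec 15, 2034 for i = 0, 1, 2, …
Jan 29, 2035 is 45 days after the start; 45 ÷ 20 = 2 remainder 5; since the remainder is 5, round up to i = 3. First occurrence in the window: #4 on Feb 13, 2035 (3×20 = 60 days in).
Jun 21, 2035 is 188 days after the start; 188 ÷ 20 = 9 remainder 8. Last occurrence in the window: #10 on Jun 13, 2035.
Occurrences #4 through #10: 7 in total.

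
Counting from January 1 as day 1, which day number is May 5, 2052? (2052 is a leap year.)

Days in months before May: 31 + 29 + 31 + 30 = 121.
Plus 5 days into May → day 126.

126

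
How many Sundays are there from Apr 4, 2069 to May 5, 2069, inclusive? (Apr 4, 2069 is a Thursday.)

5

Apr 4, 2069 is a Thursday; the first Sunday on or after it is Apr 7, 2069 (3 days later).
From Apr 7, 2069 to May 5, 2069: 23 + 5 = 28 days (rest of Apr, May).
28 ÷ 7 = 4 full weeks with remainder 0, so 4 more Sundays after the first → 5.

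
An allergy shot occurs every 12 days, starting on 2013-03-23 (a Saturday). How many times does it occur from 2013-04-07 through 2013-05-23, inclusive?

Occurrences land 12·i days after 2013-03-23 for i = 0, 1, 2, …
2013-04-07 is 15 days after the start; 15 ÷ 12 = 1 remainder 3; since the remainder is 3, round up to i = 2. First occurrence in the window: #3 on 2013-04-16 (2×12 = 24 days in).
2013-05-23 is 61 days after the start; 61 ÷ 12 = 5 remainder 1. Last occurrence in the window: #6 on 2013-05-22.
Occurrences #3 through #6: 4 in total.

4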